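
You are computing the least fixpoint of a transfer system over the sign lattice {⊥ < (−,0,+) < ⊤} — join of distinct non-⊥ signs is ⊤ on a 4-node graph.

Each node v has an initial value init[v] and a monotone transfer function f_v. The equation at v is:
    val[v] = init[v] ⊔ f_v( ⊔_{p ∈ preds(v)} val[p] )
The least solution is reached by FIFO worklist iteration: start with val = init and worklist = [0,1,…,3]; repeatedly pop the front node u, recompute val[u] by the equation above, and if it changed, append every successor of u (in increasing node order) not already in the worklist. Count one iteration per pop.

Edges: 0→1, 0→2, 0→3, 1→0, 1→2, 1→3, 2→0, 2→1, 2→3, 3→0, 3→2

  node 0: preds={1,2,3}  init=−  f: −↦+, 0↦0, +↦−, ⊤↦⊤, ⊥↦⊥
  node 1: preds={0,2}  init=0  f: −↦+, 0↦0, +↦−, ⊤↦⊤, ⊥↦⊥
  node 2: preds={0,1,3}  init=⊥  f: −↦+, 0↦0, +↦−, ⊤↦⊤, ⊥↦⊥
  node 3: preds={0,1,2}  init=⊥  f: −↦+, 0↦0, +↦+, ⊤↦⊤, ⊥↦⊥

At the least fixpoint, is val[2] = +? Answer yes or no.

no

Iteration log — 7 steps:
  step 1. node 0  ⊔preds=0  new=⊤  old=−  +wl: 
  step 2. node 1  ⊔preds=⊤  new=⊤  old=0  +wl: 0
  step 3. node 2  ⊔preds=⊤  new=⊤  old=⊥  +wl: 1
  step 4. node 3  ⊔preds=⊤  new=⊤  old=⊥  +wl: 2
  step 5. node 0  ⊔preds=⊤  new=⊤  stable
  step 6. node 1  ⊔preds=⊤  new=⊤  stable
  step 7. node 2  ⊔preds=⊤  new=⊤  stable

Least fixpoint reached:
  node 0: ⊤
  node 1: ⊤
  node 2: ⊤
  node 3: ⊤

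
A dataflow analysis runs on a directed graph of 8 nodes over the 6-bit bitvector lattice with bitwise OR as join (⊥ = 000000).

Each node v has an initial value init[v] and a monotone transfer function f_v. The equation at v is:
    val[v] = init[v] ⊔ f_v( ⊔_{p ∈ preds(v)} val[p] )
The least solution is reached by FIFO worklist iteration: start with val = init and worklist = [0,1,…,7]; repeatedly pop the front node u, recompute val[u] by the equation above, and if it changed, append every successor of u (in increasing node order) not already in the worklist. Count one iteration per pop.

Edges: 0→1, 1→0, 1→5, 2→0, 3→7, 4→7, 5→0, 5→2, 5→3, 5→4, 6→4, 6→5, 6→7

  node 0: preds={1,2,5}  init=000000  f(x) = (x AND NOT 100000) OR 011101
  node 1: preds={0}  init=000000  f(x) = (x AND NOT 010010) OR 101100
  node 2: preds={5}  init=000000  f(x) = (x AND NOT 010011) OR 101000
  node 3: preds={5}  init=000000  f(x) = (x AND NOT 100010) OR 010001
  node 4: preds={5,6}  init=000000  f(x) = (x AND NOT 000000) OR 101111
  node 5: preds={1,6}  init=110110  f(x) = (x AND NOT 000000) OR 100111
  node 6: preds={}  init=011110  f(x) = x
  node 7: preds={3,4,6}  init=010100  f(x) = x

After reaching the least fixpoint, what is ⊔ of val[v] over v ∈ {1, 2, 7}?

Worklist (13 pops):
  #1 pop 0: in=110110 → 011111 (was 000000); enqueue []
  #2 pop 1: in=011111 → 101101 (was 000000); enqueue [0]
  #3 pop 2: in=110110 → 101100 (was 000000); enqueue []
  #4 pop 3: in=110110 → 010101 (was 000000); enqueue []
  #5 pop 4: in=111110 → 111111 (was 000000); enqueue []
  #6 pop 5: in=111111 → 111111 (was 110110); enqueue [2,3,4]
  #7 pop 6: in=000000 → 011110 (no change)
  #8 pop 7: in=111111 → 111111 (was 010100); enqueue []
  #9 pop 0: in=111111 → 011111 (no change)
  #10 pop 2: in=111111 → 101100 (no change)
  #11 pop 3: in=111111 → 011101 (was 010101); enqueue [7]
  #12 pop 4: in=111111 → 111111 (no change)
  #13 pop 7: in=111111 → 111111 (no change)

Fixpoint:
  val[0] = 011111
  val[1] = 101101
  val[2] = 101100
  val[3] = 011101
  val[4] = 111111
  val[5] = 111111
  val[6] = 011110
  val[7] = 111111

111111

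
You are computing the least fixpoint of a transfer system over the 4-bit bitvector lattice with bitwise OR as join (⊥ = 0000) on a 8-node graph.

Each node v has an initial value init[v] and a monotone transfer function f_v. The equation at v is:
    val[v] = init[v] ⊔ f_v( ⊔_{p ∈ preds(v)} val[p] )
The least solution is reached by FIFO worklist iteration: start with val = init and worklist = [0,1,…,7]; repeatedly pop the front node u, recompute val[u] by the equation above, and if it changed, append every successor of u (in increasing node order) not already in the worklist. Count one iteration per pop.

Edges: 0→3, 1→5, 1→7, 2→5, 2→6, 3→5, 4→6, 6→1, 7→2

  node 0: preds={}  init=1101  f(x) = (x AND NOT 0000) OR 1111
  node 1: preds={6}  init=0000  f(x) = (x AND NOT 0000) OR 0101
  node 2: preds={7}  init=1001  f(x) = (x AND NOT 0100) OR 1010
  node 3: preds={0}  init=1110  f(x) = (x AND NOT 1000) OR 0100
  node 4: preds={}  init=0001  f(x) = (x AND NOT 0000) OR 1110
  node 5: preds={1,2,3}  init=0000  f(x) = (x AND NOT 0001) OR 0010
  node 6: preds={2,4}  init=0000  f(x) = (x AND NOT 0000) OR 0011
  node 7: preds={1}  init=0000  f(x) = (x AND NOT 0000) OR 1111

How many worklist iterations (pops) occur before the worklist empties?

12

Trace (12 dequeues):
  [1] u=0 | in 0000 | out 1111 | prev 1101 | push {}
  [2] u=1 | in 0000 | out 0101 | prev 0000 | push {}
  [3] u=2 | in 0000 | out 1011 | prev 1001 | push {}
  [4] u=3 | in 1111 | out 1111 | prev 1110 | push {}
  [5] u=4 | in 0000 | out 1111 | prev 0001 | push {}
  [6] u=5 | in 1111 | out 1110 | prev 0000 | push {}
  [7] u=6 | in 1111 | out 1111 | prev 0000 | push {1}
  [8] u=7 | in 0101 | out 1111 | prev 0000 | push {2}
  [9] u=1 | in 1111 | out 1111 | prev 0101 | push {5,7}
  [10] u=2 | in 1111 | out 1011 | ==
  [11] u=5 | in 1111 | out 1110 | ==
  [12] u=7 | in 1111 | out 1111 | ==

Converged values:
  [0] 1111
  [1] 1111
  [2] 1011
  [3] 1111
  [4] 1111
  [5] 1110
  [6] 1111
  [7] 1111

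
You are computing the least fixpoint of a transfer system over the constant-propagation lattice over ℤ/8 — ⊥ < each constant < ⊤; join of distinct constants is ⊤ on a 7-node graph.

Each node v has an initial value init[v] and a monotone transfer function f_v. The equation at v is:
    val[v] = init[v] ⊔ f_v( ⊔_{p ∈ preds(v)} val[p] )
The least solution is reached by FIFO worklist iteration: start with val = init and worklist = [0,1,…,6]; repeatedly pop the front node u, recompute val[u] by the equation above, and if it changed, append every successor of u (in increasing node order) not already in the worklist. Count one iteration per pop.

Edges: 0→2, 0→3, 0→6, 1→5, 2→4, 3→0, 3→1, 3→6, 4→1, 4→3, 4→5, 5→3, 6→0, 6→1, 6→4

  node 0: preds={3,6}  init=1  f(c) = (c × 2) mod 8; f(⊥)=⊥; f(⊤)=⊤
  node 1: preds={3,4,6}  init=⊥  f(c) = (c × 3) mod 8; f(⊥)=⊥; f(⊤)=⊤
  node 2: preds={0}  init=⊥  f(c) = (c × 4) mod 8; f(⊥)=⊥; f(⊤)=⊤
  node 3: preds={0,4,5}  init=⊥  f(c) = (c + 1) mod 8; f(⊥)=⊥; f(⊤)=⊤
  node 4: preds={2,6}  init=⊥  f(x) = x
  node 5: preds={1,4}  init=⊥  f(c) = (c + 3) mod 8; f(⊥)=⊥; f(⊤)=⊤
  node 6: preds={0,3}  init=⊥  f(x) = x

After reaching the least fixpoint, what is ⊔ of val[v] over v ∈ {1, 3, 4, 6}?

⊤

Trace (18 dequeues):
  [1] u=0 | in ⊥ | out 1 | ==
  [2] u=1 | in ⊥ | out ⊥ | ==
  [3] u=2 | in 1 | out 4 | prev ⊥ | push {}
  [4] u=3 | in 1 | out 2 | prev ⊥ | push {0,1}
  [5] u=4 | in 4 | out 4 | prev ⊥ | push {3}
  [6] u=5 | in 4 | out 7 | prev ⊥ | push {}
  [7] u=6 | in ⊤ | out ⊤ | prev ⊥ | push {4}
  [8] u=0 | in ⊤ | out ⊤ | prev 1 | push {2,6}
  [9] u=1 | in ⊤ | out ⊤ | prev ⊥ | push {5}
  [10] u=3 | in ⊤ | out ⊤ | prev 2 | push {0,1}
  [11] u=4 | in ⊤ | out ⊤ | prev 4 | push {3}
  [12] u=2 | in ⊤ | out ⊤ | prev 4 | push {4}
  [13] u=6 | in ⊤ | out ⊤ | ==
  [14] u=5 | in ⊤ | out ⊤ | prev 7 | push {}
  [15] u=0 | in ⊤ | out ⊤ | ==
  [16] u=1 | in ⊤ | out ⊤ | ==
  [17] u=3 | in ⊤ | out ⊤ | ==
  [18] u=4 | in ⊤ | out ⊤ | ==

Converged values:
  [0] ⊤
  [1] ⊤
  [2] ⊤
  [3] ⊤
  [4] ⊤
  [5] ⊤
  [6] ⊤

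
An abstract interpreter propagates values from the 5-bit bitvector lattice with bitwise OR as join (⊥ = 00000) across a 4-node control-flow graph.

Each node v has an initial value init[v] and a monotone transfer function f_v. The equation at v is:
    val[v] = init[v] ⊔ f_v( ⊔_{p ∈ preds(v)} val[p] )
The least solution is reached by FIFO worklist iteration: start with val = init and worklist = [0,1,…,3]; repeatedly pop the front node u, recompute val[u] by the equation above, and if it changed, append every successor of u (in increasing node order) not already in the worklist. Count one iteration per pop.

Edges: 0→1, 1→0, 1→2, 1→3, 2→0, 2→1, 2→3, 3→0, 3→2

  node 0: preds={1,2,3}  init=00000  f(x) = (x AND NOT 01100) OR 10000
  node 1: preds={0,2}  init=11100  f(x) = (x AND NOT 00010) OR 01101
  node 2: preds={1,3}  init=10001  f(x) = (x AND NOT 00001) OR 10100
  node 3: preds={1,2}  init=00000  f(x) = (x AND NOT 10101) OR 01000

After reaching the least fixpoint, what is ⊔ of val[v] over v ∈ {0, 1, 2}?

Trace (7 dequeues):
  [1] u=0 | in 11101 | out 10001 | prev 00000 | push {}
  [2] u=1 | in 10001 | out 11101 | prev 11100 | push {0}
  [3] u=2 | in 11101 | out 11101 | prev 10001 | push {1}
  [4] u=3 | in 11101 | out 01000 | prev 00000 | push {2}
  [5] u=0 | in 11101 | out 10001 | ==
  [6] u=1 | in 11101 | out 11101 | ==
  [7] u=2 | in 11101 | out 11101 | ==

Converged values:
  [0] 10001
  [1] 11101
  [2] 11101
  [3] 01000

11101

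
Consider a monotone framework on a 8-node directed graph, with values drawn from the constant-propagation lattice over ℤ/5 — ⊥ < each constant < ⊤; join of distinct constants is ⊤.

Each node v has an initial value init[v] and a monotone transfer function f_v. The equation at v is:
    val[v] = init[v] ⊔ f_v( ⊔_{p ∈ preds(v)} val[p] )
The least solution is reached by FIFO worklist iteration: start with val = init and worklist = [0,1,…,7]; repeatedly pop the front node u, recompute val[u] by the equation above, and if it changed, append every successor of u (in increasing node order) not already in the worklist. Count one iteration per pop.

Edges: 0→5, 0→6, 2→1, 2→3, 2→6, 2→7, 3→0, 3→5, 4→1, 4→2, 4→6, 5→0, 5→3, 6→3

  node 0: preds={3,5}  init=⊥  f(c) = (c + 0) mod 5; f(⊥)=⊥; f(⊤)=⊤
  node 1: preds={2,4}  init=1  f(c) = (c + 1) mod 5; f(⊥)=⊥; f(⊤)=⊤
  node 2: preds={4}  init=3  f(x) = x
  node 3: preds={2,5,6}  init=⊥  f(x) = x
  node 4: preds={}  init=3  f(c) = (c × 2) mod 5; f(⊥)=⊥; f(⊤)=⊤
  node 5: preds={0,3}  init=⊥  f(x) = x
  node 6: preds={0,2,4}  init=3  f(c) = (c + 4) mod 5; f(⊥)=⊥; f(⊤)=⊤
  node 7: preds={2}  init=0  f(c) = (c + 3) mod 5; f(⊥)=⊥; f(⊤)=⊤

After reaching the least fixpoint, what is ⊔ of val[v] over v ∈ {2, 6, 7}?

Worklist (16 pops):
  #1 pop 0: in=⊥ → ⊥ (no change)
  #2 pop 1: in=3 → ⊤ (was 1); enqueue []
  #3 pop 2: in=3 → 3 (no change)
  #4 pop 3: in=3 → 3 (was ⊥); enqueue [0]
  #5 pop 4: in=⊥ → 3 (no change)
  #6 pop 5: in=3 → 3 (was ⊥); enqueue [3]
  #7 pop 6: in=3 → ⊤ (was 3); enqueue []
  #8 pop 7: in=3 → ⊤ (was 0); enqueue []
  #9 pop 0: in=3 → 3 (was ⊥); enqueue [5,6]
  #10 pop 3: in=⊤ → ⊤ (was 3); enqueue [0]
  #11 pop 5: in=⊤ → ⊤ (was 3); enqueue [3]
  #12 pop 6: in=3 → ⊤ (no change)
  #13 pop 0: in=⊤ → ⊤ (was 3); enqueue [5,6]
  #14 pop 3: in=⊤ → ⊤ (no change)
  #15 pop 5: in=⊤ → ⊤ (no change)
  #16 pop 6: in=⊤ → ⊤ (no change)

Fixpoint:
  val[0] = ⊤
  val[1] = ⊤
  val[2] = 3
  val[3] = ⊤
  val[4] = 3
  val[5] = ⊤
  val[6] = ⊤
  val[7] = ⊤

⊤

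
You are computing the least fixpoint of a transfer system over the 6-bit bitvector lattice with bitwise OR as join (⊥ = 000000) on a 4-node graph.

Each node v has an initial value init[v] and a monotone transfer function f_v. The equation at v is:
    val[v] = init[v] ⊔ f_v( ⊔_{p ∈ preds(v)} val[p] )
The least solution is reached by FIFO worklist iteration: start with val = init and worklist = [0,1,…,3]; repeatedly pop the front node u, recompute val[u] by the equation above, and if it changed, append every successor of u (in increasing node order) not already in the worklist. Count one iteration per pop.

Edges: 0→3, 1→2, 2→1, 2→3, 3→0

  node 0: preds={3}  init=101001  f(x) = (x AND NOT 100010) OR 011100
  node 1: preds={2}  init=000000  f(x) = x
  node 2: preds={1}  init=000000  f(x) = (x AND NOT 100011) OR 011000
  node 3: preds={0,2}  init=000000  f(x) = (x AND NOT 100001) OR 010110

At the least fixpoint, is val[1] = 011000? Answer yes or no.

yes

Iteration log — 7 steps:
  step 1. node 0  ⊔preds=000000  new=111101  old=101001  +wl: 
  step 2. node 1  ⊔preds=000000  new=000000  stable
  step 3. node 2  ⊔preds=000000  new=011000  old=000000  +wl: 1
  step 4. node 3  ⊔preds=111101  new=011110  old=000000  +wl: 0
  step 5. node 1  ⊔preds=011000  new=011000  old=000000  +wl: 2
  step 6. node 0  ⊔preds=011110  new=111101  stable
  step 7. node 2  ⊔preds=011000  new=011000  stable

Least fixpoint reached:
  node 0: 111101
  node 1: 011000
  node 2: 011000
  node 3: 011110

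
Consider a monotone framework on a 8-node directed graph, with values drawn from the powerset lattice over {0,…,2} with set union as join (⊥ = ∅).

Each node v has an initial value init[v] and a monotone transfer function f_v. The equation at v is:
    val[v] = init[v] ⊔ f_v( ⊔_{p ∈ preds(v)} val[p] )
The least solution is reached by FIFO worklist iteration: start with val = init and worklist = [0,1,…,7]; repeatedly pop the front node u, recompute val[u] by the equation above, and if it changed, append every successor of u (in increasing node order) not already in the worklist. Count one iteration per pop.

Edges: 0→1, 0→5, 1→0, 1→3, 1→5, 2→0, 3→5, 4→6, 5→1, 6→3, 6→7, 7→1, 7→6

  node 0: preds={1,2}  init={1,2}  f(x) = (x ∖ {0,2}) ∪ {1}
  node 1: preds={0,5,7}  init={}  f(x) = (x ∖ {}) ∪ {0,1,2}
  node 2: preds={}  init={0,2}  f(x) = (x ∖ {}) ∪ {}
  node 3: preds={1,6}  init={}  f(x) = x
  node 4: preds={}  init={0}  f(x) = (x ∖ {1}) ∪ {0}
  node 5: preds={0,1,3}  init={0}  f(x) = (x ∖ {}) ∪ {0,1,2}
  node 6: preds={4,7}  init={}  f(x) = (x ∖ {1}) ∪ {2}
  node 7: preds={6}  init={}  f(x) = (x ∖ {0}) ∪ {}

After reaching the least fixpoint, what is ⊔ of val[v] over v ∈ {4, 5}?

{0,1,2}

Trace (12 dequeues):
  [1] u=0 | in {0,2} | out {1,2} | ==
  [2] u=1 | in {0,1,2} | out {0,1,2} | prev {} | push {0}
  [3] u=2 | in {} | out {0,2} | ==
  [4] u=3 | in {0,1,2} | out {0,1,2} | prev {} | push {}
  [5] u=4 | in {} | out {0} | ==
  [6] u=5 | in {0,1,2} | out {0,1,2} | prev {0} | push {1}
  [7] u=6 | in {0} | out {0,2} | prev {} | push {3}
  [8] u=7 | in {0,2} | out {2} | prev {} | push {6}
  [9] u=0 | in {0,1,2} | out {1,2} | ==
  [10] u=1 | in {0,1,2} | out {0,1,2} | ==
  [11] u=3 | in {0,1,2} | out {0,1,2} | ==
  [12] u=6 | in {0,2} | out {0,2} | ==

Converged values:
  [0] {1,2}
  [1] {0,1,2}
  [2] {0,2}
  [3] {0,1,2}
  [4] {0}
  [5] {0,1,2}
  [6] {0,2}
  [7] {2}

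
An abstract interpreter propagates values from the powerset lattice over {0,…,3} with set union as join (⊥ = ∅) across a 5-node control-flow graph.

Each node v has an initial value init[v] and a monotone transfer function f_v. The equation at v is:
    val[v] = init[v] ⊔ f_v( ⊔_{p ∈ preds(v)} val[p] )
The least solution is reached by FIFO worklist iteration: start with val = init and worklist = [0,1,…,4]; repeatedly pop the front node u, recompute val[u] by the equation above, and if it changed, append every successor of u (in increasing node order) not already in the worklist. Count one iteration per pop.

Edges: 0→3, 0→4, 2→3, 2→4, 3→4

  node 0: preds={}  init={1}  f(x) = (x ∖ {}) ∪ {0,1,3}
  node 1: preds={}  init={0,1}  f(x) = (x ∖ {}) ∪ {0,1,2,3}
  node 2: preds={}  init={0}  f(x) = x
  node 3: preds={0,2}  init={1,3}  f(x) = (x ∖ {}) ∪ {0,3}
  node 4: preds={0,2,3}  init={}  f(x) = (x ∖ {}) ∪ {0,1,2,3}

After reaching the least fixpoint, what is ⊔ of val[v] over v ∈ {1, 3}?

Worklist (5 pops):
  #1 pop 0: in={} → {0,1,3} (was {1}); enqueue []
  #2 pop 1: in={} → {0,1,2,3} (was {0,1}); enqueue []
  #3 pop 2: in={} → {0} (no change)
  #4 pop 3: in={0,1,3} → {0,1,3} (was {1,3}); enqueue []
  #5 pop 4: in={0,1,3} → {0,1,2,3} (was {}); enqueue []

Fixpoint:
  val[0] = {0,1,3}
  val[1] = {0,1,2,3}
  val[2] = {0}
  val[3] = {0,1,3}
  val[4] = {0,1,2,3}

{0,1,2,3}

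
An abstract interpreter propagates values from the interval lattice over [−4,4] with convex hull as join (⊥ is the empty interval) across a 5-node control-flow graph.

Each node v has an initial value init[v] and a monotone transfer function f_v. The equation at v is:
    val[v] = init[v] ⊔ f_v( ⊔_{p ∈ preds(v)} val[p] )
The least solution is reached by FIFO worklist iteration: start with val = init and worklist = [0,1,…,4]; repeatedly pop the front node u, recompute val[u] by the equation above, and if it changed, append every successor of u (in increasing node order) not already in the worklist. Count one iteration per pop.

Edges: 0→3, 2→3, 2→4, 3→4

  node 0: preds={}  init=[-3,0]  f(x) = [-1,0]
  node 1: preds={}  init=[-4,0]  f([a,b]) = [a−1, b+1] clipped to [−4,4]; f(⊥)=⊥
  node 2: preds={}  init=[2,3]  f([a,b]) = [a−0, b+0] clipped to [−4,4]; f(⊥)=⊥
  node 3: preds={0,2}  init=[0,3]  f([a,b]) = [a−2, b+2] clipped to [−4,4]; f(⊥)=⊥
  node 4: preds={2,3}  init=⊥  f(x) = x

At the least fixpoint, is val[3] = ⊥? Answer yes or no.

no

Trace (5 dequeues):
  [1] u=0 | in ⊥ | out [-3,0] | ==
  [2] u=1 | in ⊥ | out [-4,0] | ==
  [3] u=2 | in ⊥ | out [2,3] | ==
  [4] u=3 | in [-3,3] | out [-4,4] | prev [0,3] | push {}
  [5] u=4 | in [-4,4] | out [-4,4] | prev ⊥ | push {}

Converged values:
  [0] [-3,0]
  [1] [-4,0]
  [2] [2,3]
  [3] [-4,4]
  [4] [-4,4]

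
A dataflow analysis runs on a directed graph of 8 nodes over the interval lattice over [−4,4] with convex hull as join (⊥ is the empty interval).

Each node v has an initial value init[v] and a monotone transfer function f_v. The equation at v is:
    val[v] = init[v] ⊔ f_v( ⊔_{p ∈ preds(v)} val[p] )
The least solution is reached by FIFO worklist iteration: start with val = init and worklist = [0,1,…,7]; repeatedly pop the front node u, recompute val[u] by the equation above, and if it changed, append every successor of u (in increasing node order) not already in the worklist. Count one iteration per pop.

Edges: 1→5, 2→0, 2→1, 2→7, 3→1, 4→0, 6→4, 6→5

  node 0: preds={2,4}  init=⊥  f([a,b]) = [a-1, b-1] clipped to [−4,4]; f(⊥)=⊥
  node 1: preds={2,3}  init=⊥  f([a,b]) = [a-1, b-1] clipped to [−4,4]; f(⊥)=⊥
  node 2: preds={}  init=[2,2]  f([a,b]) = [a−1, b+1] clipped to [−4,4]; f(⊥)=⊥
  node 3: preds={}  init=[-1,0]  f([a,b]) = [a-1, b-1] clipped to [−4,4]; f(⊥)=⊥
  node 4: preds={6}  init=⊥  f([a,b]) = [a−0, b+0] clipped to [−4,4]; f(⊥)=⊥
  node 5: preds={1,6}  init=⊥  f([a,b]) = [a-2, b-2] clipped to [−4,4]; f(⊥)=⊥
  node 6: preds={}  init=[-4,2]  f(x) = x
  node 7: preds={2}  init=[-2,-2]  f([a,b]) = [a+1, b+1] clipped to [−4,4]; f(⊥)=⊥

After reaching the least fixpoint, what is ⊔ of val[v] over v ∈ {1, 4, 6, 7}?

Iteration log — 9 steps:
  step 1. node 0  ⊔preds=[2,2]  new=[1,1]  old=⊥  +wl: 
  step 2. node 1  ⊔preds=[-1,2]  new=[-2,1]  old=⊥  +wl: 
  step 3. node 2  ⊔preds=⊥  new=[2,2]  stable
  step 4. node 3  ⊔preds=⊥  new=[-1,0]  stable
  step 5. node 4  ⊔preds=[-4,2]  new=[-4,2]  old=⊥  +wl: 0
  step 6. node 5  ⊔preds=[-4,2]  new=[-4,0]  old=⊥  +wl: 
  step 7. node 6  ⊔preds=⊥  new=[-4,2]  stable
  step 8. node 7  ⊔preds=[2,2]  new=[-2,3]  old=[-2,-2]  +wl: 
  step 9. node 0  ⊔preds=[-4,2]  new=[-4,1]  old=[1,1]  +wl: 

Least fixpoint reached:
  node 0: [-4,1]
  node 1: [-2,1]
  node 2: [2,2]
  node 3: [-1,0]
  node 4: [-4,2]
  node 5: [-4,0]
  node 6: [-4,2]
  node 7: [-2,3]

[-4,3]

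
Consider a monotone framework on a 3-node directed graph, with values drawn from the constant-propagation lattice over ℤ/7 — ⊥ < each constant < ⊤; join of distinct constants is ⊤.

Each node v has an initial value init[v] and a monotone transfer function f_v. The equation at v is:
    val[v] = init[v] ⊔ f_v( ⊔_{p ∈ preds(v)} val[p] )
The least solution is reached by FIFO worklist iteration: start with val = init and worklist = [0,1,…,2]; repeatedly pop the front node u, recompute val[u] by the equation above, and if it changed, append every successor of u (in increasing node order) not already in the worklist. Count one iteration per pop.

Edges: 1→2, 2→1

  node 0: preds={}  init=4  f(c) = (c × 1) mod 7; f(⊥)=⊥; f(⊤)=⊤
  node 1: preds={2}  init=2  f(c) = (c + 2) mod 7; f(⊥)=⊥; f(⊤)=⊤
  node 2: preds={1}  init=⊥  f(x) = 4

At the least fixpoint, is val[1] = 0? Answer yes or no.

Worklist (5 pops):
  #1 pop 0: in=⊥ → 4 (no change)
  #2 pop 1: in=⊥ → 2 (no change)
  #3 pop 2: in=2 → 4 (was ⊥); enqueue [1]
  #4 pop 1: in=4 → ⊤ (was 2); enqueue [2]
  #5 pop 2: in=⊤ → 4 (no change)

Fixpoint:
  val[0] = 4
  val[1] = ⊤
  val[2] = 4

no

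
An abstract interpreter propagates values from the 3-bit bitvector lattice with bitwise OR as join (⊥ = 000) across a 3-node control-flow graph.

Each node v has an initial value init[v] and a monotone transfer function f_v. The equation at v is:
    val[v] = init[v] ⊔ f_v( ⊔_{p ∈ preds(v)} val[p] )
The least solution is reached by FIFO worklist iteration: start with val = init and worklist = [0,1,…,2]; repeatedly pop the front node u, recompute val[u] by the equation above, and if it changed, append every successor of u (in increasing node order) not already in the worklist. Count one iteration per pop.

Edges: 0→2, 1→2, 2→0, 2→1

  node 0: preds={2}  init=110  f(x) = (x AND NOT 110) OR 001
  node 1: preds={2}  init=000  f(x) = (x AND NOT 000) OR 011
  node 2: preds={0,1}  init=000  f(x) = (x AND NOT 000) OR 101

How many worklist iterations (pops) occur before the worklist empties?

6

Iteration log — 6 steps:
  step 1. node 0  ⊔preds=000  new=111  old=110  +wl: 
  step 2. node 1  ⊔preds=000  new=011  old=000  +wl: 
  step 3. node 2  ⊔preds=111  new=111  old=000  +wl: 0,1
  step 4. node 0  ⊔preds=111  new=111  stable
  step 5. node 1  ⊔preds=111  new=111  old=011  +wl: 2
  step 6. node 2  ⊔preds=111  new=111  stable

Least fixpoint reached:
  node 0: 111
  node 1: 111
  node 2: 111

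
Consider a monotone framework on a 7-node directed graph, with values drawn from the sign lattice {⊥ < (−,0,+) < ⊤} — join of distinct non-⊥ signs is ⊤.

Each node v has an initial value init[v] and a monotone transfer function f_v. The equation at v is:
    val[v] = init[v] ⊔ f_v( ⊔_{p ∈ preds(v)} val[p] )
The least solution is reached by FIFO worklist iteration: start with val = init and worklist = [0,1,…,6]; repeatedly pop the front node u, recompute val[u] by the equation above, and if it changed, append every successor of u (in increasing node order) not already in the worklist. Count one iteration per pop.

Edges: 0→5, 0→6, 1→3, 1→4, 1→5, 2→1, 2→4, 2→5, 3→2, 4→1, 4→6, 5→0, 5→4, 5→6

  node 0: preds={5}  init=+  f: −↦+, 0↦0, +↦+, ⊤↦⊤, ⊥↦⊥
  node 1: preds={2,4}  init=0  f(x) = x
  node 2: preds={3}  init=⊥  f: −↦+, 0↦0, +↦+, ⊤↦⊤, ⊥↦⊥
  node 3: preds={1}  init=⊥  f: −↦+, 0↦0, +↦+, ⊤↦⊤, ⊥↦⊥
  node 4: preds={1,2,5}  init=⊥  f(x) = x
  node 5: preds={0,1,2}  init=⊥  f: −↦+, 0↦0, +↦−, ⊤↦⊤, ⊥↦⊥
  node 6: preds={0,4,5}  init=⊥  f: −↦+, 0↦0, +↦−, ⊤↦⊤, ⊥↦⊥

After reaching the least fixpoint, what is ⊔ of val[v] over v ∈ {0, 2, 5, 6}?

Iteration log — 21 steps:
  step 1. node 0  ⊔preds=⊥  new=+  stable
  step 2. node 1  ⊔preds=⊥  new=0  stable
  step 3. node 2  ⊔preds=⊥  new=⊥  stable
  step 4. node 3  ⊔preds=0  new=0  old=⊥  +wl: 2
  step 5. node 4  ⊔preds=0  new=0  old=⊥  +wl: 1
  step 6. node 5  ⊔preds=⊤  new=⊤  old=⊥  +wl: 0,4
  step 7. node 6  ⊔preds=⊤  new=⊤  old=⊥  +wl: 
  step 8. node 2  ⊔preds=0  new=0  old=⊥  +wl: 5
  step 9. node 1  ⊔preds=0  new=0  stable
  step 10. node 0  ⊔preds=⊤  new=⊤  old=+  +wl: 6
  step 11. node 4  ⊔preds=⊤  new=⊤  old=0  +wl: 1
  step 12. node 5  ⊔preds=⊤  new=⊤  stable
  step 13. node 6  ⊔preds=⊤  new=⊤  stable
  step 14. node 1  ⊔preds=⊤  new=⊤  old=0  +wl: 3,4,5
  step 15. node 3  ⊔preds=⊤  new=⊤  old=0  +wl: 2
  step 16. node 4  ⊔preds=⊤  new=⊤  stable
  step 17. node 5  ⊔preds=⊤  new=⊤  stable
  step 18. node 2  ⊔preds=⊤  new=⊤  old=0  +wl: 1,4,5
  step 19. node 1  ⊔preds=⊤  new=⊤  stable
  step 20. node 4  ⊔preds=⊤  new=⊤  stable
  step 21. node 5  ⊔preds=⊤  new=⊤  stable

Least fixpoint reached:
  node 0: ⊤
  node 1: ⊤
  node 2: ⊤
  node 3: ⊤
  node 4: ⊤
  node 5: ⊤
  node 6: ⊤

⊤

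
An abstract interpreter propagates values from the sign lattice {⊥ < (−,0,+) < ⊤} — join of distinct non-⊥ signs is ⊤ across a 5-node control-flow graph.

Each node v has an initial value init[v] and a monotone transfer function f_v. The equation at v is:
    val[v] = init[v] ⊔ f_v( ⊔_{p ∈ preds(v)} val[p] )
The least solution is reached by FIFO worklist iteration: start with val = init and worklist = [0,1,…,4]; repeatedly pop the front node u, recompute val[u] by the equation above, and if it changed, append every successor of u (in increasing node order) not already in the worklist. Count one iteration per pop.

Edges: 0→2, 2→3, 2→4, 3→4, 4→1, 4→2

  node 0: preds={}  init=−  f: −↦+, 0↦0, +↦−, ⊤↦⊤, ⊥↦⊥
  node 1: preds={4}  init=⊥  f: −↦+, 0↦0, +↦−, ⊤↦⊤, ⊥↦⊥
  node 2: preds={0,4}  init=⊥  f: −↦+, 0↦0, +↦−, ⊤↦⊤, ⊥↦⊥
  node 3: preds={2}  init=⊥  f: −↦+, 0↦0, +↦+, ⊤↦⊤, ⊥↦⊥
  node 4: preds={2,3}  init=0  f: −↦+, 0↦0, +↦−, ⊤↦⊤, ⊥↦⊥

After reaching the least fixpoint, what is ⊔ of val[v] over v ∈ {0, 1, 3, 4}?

Trace (7 dequeues):
  [1] u=0 | in ⊥ | out − | ==
  [2] u=1 | in 0 | out 0 | prev ⊥ | push {}
  [3] u=2 | in ⊤ | out ⊤ | prev ⊥ | push {}
  [4] u=3 | in ⊤ | out ⊤ | prev ⊥ | push {}
  [5] u=4 | in ⊤ | out ⊤ | prev 0 | push {1,2}
  [6] u=1 | in ⊤ | out ⊤ | prev 0 | push {}
  [7] u=2 | in ⊤ | out ⊤ | ==

Converged values:
  [0] −
  [1] ⊤
  [2] ⊤
  [3] ⊤
  [4] ⊤

⊤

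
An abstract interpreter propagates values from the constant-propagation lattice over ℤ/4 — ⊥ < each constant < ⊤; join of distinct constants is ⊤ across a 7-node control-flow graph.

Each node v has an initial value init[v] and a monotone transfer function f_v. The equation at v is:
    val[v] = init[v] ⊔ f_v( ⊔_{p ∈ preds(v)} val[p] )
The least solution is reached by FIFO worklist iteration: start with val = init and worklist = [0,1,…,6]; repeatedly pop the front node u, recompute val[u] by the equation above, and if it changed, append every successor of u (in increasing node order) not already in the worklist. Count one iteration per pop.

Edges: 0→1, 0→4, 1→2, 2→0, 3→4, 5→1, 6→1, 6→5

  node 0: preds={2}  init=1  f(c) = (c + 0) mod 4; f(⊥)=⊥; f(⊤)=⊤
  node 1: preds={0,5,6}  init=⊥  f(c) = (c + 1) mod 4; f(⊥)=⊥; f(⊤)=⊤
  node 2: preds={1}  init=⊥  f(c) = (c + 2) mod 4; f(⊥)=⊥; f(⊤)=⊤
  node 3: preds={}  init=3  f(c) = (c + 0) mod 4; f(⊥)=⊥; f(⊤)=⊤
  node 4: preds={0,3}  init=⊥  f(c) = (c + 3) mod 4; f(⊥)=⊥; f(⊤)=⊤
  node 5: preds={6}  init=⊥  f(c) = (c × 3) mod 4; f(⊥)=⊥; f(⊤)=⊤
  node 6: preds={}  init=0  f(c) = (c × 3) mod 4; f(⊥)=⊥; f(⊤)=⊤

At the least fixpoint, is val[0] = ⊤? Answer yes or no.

Worklist (10 pops):
  #1 pop 0: in=⊥ → 1 (no change)
  #2 pop 1: in=⊤ → ⊤ (was ⊥); enqueue []
  #3 pop 2: in=⊤ → ⊤ (was ⊥); enqueue [0]
  #4 pop 3: in=⊥ → 3 (no change)
  #5 pop 4: in=⊤ → ⊤ (was ⊥); enqueue []
  #6 pop 5: in=0 → 0 (was ⊥); enqueue [1]
  #7 pop 6: in=⊥ → 0 (no change)
  #8 pop 0: in=⊤ → ⊤ (was 1); enqueue [4]
  #9 pop 1: in=⊤ → ⊤ (no change)
  #10 pop 4: in=⊤ → ⊤ (no change)

Fixpoint:
  val[0] = ⊤
  val[1] = ⊤
  val[2] = ⊤
  val[3] = 3
  val[4] = ⊤
  val[5] = 0
  val[6] = 0

yes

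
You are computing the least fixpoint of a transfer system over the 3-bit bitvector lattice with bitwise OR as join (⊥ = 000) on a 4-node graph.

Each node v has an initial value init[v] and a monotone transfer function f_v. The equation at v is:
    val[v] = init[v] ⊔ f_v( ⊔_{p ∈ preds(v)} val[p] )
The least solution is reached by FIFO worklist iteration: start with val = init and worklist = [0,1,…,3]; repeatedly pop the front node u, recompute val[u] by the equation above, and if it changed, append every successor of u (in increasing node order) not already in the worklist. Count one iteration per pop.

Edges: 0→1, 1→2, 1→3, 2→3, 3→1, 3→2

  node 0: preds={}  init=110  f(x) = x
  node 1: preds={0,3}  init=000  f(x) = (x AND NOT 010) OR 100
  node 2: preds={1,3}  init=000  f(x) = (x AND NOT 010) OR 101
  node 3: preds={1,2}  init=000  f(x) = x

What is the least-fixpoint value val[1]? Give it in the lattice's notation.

Trace (7 dequeues):
  [1] u=0 | in 000 | out 110 | ==
  [2] u=1 | in 110 | out 100 | prev 000 | push {}
  [3] u=2 | in 100 | out 101 | prev 000 | push {}
  [4] u=3 | in 101 | out 101 | prev 000 | push {1,2}
  [5] u=1 | in 111 | out 101 | prev 100 | push {3}
  [6] u=2 | in 101 | out 101 | ==
  [7] u=3 | in 101 | out 101 | ==

Converged values:
  [0] 110
  [1] 101
  [2] 101
  [3] 101

101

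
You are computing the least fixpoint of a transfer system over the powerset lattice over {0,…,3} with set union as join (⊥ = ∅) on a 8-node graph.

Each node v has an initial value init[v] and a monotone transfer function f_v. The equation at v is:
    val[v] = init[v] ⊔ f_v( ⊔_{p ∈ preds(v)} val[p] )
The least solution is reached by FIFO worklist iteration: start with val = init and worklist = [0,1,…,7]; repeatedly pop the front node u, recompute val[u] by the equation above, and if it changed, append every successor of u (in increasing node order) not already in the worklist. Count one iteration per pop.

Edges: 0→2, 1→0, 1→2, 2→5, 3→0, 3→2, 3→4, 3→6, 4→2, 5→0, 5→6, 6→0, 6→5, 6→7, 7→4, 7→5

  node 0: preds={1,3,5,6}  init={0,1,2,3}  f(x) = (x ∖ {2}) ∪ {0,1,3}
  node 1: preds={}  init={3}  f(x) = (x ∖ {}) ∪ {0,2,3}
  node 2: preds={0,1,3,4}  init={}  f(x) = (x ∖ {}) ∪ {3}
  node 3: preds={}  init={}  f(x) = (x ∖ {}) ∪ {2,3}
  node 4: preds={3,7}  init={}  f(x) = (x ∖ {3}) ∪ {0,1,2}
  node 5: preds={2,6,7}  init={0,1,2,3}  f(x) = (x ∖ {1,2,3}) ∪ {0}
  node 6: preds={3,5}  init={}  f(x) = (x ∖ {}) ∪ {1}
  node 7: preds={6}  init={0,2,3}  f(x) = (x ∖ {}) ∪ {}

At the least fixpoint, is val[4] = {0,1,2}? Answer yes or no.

Worklist (12 pops):
  #1 pop 0: in={0,1,2,3} → {0,1,2,3} (no change)
  #2 pop 1: in={} → {0,2,3} (was {3}); enqueue [0]
  #3 pop 2: in={0,1,2,3} → {0,1,2,3} (was {}); enqueue []
  #4 pop 3: in={} → {2,3} (was {}); enqueue [2]
  #5 pop 4: in={0,2,3} → {0,1,2} (was {}); enqueue []
  #6 pop 5: in={0,1,2,3} → {0,1,2,3} (no change)
  #7 pop 6: in={0,1,2,3} → {0,1,2,3} (was {}); enqueue [5]
  #8 pop 7: in={0,1,2,3} → {0,1,2,3} (was {0,2,3}); enqueue [4]
  #9 pop 0: in={0,1,2,3} → {0,1,2,3} (no change)
  #10 pop 2: in={0,1,2,3} → {0,1,2,3} (no change)
  #11 pop 5: in={0,1,2,3} → {0,1,2,3} (no change)
  #12 pop 4: in={0,1,2,3} → {0,1,2} (no change)

Fixpoint:
  val[0] = {0,1,2,3}
  val[1] = {0,2,3}
  val[2] = {0,1,2,3}
  val[3] = {2,3}
  val[4] = {0,1,2}
  val[5] = {0,1,2,3}
  val[6] = {0,1,2,3}
  val[7] = {0,1,2,3}

yes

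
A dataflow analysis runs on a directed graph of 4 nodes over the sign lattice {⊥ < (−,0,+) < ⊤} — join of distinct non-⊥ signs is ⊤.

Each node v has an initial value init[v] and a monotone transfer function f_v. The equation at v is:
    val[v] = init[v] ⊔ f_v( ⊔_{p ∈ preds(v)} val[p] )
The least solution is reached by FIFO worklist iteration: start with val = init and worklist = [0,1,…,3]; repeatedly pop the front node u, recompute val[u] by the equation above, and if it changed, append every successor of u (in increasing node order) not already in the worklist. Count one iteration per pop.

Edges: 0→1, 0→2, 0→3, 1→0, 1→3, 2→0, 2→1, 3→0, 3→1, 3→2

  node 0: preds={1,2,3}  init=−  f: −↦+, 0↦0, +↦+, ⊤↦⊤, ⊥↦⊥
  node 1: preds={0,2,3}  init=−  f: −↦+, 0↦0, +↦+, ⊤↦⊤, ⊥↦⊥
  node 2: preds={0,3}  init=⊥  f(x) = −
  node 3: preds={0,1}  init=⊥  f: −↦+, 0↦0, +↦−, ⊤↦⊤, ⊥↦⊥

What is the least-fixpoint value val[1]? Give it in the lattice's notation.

Iteration log — 7 steps:
  step 1. node 0  ⊔preds=−  new=⊤  old=−  +wl: 
  step 2. node 1  ⊔preds=⊤  new=⊤  old=−  +wl: 0
  step 3. node 2  ⊔preds=⊤  new=−  old=⊥  +wl: 1
  step 4. node 3  ⊔preds=⊤  new=⊤  old=⊥  +wl: 2
  step 5. node 0  ⊔preds=⊤  new=⊤  stable
  step 6. node 1  ⊔preds=⊤  new=⊤  stable
  step 7. node 2  ⊔preds=⊤  new=−  stable

Least fixpoint reached:
  node 0: ⊤
  node 1: ⊤
  node 2: −
  node 3: ⊤

⊤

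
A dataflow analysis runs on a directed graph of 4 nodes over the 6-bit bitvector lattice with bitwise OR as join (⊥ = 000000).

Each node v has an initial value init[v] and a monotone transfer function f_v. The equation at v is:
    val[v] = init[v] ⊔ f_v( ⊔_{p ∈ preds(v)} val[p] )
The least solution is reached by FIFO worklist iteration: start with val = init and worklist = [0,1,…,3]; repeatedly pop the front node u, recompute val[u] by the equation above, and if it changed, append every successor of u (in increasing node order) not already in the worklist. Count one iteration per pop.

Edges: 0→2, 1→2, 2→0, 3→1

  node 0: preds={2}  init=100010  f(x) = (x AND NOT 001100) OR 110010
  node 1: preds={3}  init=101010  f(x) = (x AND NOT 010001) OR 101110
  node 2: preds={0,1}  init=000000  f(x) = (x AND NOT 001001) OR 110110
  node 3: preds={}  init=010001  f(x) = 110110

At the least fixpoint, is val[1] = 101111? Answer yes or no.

Iteration log — 6 steps:
  step 1. node 0  ⊔preds=000000  new=110010  old=100010  +wl: 
  step 2. node 1  ⊔preds=010001  new=101110  old=101010  +wl: 
  step 3. node 2  ⊔preds=111110  new=110110  old=000000  +wl: 0
  step 4. node 3  ⊔preds=000000  new=110111  old=010001  +wl: 1
  step 5. node 0  ⊔preds=110110  new=110010  stable
  step 6. node 1  ⊔preds=110111  new=101110  stable

Least fixpoint reached:
  node 0: 110010
  node 1: 101110
  node 2: 110110
  node 3: 110111

no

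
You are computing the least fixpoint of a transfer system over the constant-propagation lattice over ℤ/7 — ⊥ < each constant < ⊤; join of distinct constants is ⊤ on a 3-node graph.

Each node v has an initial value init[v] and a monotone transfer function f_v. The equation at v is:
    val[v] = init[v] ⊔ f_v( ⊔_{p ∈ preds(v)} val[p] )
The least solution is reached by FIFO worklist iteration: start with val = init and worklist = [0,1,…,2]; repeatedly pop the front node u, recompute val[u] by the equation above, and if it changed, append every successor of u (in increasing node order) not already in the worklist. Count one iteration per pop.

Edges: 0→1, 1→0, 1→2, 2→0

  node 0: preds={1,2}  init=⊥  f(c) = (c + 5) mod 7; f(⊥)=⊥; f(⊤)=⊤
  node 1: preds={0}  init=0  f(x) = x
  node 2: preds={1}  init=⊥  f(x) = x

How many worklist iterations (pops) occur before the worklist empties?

5

Iteration log — 5 steps:
  step 1. node 0  ⊔preds=0  new=5  old=⊥  +wl: 
  step 2. node 1  ⊔preds=5  new=⊤  old=0  +wl: 0
  step 3. node 2  ⊔preds=⊤  new=⊤  old=⊥  +wl: 
  step 4. node 0  ⊔preds=⊤  new=⊤  old=5  +wl: 1
  step 5. node 1  ⊔preds=⊤  new=⊤  stable

Least fixpoint reached:
  node 0: ⊤
  node 1: ⊤
  node 2: ⊤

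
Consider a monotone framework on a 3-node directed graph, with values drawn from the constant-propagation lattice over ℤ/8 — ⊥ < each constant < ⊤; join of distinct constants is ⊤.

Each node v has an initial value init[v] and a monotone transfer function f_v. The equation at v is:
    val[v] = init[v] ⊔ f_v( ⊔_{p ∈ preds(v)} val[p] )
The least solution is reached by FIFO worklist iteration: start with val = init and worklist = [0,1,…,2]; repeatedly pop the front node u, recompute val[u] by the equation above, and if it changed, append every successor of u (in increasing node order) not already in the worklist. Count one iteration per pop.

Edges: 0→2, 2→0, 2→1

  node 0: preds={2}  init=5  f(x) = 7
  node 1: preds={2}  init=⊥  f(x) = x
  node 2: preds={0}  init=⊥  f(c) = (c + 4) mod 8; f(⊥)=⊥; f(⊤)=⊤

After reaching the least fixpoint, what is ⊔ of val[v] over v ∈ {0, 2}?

Iteration log — 5 steps:
  step 1. node 0  ⊔preds=⊥  new=⊤  old=5  +wl: 
  step 2. node 1  ⊔preds=⊥  new=⊥  stable
  step 3. node 2  ⊔preds=⊤  new=⊤  old=⊥  +wl: 0,1
  step 4. node 0  ⊔preds=⊤  new=⊤  stable
  step 5. node 1  ⊔preds=⊤  new=⊤  old=⊥  +wl: 

Least fixpoint reached:
  node 0: ⊤
  node 1: ⊤
  node 2: ⊤

⊤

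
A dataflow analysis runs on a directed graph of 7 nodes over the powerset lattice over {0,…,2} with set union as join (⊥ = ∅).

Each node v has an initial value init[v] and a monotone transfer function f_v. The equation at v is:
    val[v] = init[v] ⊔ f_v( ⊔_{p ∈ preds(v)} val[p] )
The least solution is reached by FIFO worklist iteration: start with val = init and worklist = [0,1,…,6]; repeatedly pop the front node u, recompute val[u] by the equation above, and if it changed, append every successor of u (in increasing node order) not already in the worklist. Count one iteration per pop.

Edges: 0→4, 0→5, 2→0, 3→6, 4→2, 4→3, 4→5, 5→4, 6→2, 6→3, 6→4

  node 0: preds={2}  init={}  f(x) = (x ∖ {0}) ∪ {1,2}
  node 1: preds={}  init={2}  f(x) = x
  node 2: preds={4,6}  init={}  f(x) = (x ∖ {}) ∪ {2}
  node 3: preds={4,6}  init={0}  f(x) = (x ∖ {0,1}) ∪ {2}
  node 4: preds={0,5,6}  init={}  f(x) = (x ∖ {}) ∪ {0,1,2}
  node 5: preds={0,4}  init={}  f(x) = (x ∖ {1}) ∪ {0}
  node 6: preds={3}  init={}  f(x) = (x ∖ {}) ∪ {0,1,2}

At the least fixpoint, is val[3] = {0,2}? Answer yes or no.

yes

Trace (12 dequeues):
  [1] u=0 | in {} | out {1,2} | prev {} | push {}
  [2] u=1 | in {} | out {2} | ==
  [3] u=2 | in {} | out {2} | prev {} | push {0}
  [4] u=3 | in {} | out {0,2} | prev {0} | push {}
  [5] u=4 | in {1,2} | out {0,1,2} | prev {} | push {2,3}
  [6] u=5 | in {0,1,2} | out {0,2} | prev {} | push {4}
  [7] u=6 | in {0,2} | out {0,1,2} | prev {} | push {}
  [8] u=0 | in {2} | out {1,2} | ==
  [9] u=2 | in {0,1,2} | out {0,1,2} | prev {2} | push {0}
  [10] u=3 | in {0,1,2} | out {0,2} | ==
  [11] u=4 | in {0,1,2} | out {0,1,2} | ==
  [12] u=0 | in {0,1,2} | out {1,2} | ==

Converged values:
  [0] {1,2}
  [1] {2}
  [2] {0,1,2}
  [3] {0,2}
  [4] {0,1,2}
  [5] {0,2}
  [6] {0,1,2}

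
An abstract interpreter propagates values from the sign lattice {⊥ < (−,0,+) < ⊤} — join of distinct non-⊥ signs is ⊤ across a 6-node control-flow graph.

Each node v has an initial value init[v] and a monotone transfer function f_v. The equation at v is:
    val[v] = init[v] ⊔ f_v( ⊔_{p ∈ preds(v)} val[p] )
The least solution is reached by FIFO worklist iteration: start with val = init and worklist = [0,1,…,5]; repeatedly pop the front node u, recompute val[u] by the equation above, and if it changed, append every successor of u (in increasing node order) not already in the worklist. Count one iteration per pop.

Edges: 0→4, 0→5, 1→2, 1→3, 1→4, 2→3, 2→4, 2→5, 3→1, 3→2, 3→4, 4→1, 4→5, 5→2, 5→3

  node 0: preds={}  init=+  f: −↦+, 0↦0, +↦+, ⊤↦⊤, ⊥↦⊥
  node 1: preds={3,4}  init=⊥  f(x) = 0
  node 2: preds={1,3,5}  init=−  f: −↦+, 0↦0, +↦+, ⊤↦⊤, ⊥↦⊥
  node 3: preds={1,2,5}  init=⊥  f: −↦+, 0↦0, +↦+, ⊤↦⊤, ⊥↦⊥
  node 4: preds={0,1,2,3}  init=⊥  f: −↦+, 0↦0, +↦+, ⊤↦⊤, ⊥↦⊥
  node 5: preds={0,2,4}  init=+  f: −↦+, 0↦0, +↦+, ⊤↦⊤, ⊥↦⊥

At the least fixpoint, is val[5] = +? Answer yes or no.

Trace (9 dequeues):
  [1] u=0 | in ⊥ | out + | ==
  [2] u=1 | in ⊥ | out 0 | prev ⊥ | push {}
  [3] u=2 | in ⊤ | out ⊤ | prev − | push {}
  [4] u=3 | in ⊤ | out ⊤ | prev ⊥ | push {1,2}
  [5] u=4 | in ⊤ | out ⊤ | prev ⊥ | push {}
  [6] u=5 | in ⊤ | out ⊤ | prev + | push {3}
  [7] u=1 | in ⊤ | out 0 | ==
  [8] u=2 | in ⊤ | out ⊤ | ==
  [9] u=3 | in ⊤ | out ⊤ | ==

Converged values:
  [0] +
  [1] 0
  [2] ⊤
  [3] ⊤
  [4] ⊤
  [5] ⊤

no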